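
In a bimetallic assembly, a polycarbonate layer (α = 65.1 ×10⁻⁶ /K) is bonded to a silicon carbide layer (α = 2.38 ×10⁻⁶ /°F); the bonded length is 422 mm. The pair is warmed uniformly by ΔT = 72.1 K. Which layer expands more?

silicon carbide: α = 2.38×10⁻⁶/°F × 9/5 = 4.28×10⁻⁶/K.
α(polycarbonate) = 65.1×10⁻⁶/K vs α(silicon carbide) = 4.28×10⁻⁶/K.
Higher α expands more for the same ΔT: polycarbonate.

polycarbonate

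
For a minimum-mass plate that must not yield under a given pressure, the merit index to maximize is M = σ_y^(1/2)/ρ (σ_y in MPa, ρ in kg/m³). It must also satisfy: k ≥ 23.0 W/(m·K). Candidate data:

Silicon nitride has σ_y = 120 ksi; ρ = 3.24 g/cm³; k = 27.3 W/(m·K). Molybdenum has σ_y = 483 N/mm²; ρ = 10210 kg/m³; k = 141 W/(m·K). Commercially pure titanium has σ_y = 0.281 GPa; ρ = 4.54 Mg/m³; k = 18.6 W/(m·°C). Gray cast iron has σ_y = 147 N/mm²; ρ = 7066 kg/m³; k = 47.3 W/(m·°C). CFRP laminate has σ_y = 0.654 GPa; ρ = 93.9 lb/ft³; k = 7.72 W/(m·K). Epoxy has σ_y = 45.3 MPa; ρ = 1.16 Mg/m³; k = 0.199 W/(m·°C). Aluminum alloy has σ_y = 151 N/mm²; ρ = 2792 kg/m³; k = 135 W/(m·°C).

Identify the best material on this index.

silicon nitride

Screen on constraints: k ≥ 23.0 W/(m·K). Survivors: silicon nitride, molybdenum, gray cast iron, aluminum alloy.
In SI units:
  silicon nitride: σ_y = 827.4 MPa, ρ = 3240 kg/m³
  molybdenum: σ_y = 483.0 MPa, ρ = 10210 kg/m³
  gray cast iron: σ_y = 147.0 MPa, ρ = 7066 kg/m³
  aluminum alloy: σ_y = 151.0 MPa, ρ = 2792 kg/m³
  silicon nitride: M = 8.88×10⁻³
  aluminum alloy: M = 4.40×10⁻³
  molybdenum: M = 2.15×10⁻³
  gray cast iron: M = 1.72×10⁻³
Silicon nitride ranks first.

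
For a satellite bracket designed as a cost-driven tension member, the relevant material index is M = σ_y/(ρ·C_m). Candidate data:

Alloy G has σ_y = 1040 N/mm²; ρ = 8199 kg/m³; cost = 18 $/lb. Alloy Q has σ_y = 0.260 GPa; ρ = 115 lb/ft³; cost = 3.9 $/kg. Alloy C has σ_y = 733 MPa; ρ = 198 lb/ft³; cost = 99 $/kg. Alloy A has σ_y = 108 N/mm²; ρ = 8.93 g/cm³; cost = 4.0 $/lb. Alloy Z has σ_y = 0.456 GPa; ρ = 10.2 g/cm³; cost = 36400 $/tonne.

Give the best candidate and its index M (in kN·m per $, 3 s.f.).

Convert each candidate to consistent units, then evaluate M:
  alloy G: σ_y = 1040 MPa, ρ = 8199 kg/m³, cost = 39.68 $/kg
  alloy Q: σ_y = 260.0 MPa, ρ = 1842 kg/m³, cost = 3.900 $/kg
  alloy C: σ_y = 733.0 MPa, ρ = 3172 kg/m³, cost = 99.00 $/kg
  alloy A: σ_y = 108.0 MPa, ρ = 8930 kg/m³, cost = 8.818 $/kg
  alloy Z: σ_y = 456.0 MPa, ρ = 10200 kg/m³, cost = 36.40 $/kg
  alloy Q: M = 36.2 kN·m per $
  alloy G: M = 3.20 kN·m per $
  alloy C: M = 2.33 kN·m per $
  alloy A: M = 1.37 kN·m per $
  alloy Z: M = 1.23 kN·m per $
Alloy Q has the largest M.

alloy Q, M = 36.2 kN·m per $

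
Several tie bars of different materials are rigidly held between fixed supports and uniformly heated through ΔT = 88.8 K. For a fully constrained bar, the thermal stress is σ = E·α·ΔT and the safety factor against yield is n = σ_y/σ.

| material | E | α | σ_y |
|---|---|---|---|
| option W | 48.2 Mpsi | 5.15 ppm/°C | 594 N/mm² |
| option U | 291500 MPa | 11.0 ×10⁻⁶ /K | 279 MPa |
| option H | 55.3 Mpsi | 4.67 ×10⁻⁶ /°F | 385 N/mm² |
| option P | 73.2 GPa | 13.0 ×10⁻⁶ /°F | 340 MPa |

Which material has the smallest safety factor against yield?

option U

Converting E to GPa, α to ×10⁻⁶/K, σ_y to MPa, then σ and n for each:
  option W: E = 332.3, α = 5.15, σ_y = 594.0 → σ = 152 MPa, n = 3.91
  option U: E = 291.5, α = 11.0, σ_y = 279.0 → σ = 285 MPa, n = 0.980
  option H: E = 381.3, α = 8.41, σ_y = 385.0 → σ = 285 MPa, n = 1.35
  option P: E = 73.20, α = 23.4, σ_y = 340.0 → σ = 152 MPa, n = 2.24
The minimum is option U at n = 0.980.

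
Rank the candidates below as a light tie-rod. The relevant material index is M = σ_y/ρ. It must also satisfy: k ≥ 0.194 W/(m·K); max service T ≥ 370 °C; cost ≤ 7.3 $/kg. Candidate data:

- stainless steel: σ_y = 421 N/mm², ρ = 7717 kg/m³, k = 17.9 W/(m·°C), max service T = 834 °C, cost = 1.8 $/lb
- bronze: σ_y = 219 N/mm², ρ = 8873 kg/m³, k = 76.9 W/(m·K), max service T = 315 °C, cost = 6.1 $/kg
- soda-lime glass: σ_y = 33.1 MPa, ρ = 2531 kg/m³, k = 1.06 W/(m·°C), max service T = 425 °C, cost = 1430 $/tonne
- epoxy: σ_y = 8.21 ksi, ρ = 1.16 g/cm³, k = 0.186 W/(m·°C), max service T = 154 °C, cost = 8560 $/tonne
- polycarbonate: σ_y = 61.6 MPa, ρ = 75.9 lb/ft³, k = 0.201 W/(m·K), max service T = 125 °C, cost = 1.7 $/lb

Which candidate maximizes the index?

Screen on constraints: k ≥ 0.194 W/(m·K); max service T ≥ 370 °C; cost ≤ 7.3 $/kg. Survivors: stainless steel, soda-lime glass.
Normalizing units and computing the index:
  stainless steel: σ_y = 421.0 MPa, ρ = 7717 kg/m³
  soda-lime glass: σ_y = 33.10 MPa, ρ = 2531 kg/m³
  stainless steel: M = 54.6 kN·m/kg
  soda-lime glass: M = 13.1 kN·m/kg
Stainless steel ranks first.

stainless steel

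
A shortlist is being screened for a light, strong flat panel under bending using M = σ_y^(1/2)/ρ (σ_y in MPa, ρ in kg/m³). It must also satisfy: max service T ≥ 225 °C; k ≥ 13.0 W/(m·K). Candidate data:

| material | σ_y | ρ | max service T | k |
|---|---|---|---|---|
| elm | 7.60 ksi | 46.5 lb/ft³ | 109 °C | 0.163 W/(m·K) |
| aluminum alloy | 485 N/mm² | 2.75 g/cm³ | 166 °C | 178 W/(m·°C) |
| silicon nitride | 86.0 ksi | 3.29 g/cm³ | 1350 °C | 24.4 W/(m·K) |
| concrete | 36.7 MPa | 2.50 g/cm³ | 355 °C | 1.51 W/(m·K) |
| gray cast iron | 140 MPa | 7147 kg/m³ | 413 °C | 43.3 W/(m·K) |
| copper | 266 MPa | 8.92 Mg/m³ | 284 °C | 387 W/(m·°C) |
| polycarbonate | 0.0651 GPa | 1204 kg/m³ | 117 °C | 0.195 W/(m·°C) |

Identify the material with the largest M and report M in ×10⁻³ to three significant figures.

silicon nitride, M = 7.40×10⁻³

Screen on constraints: max service T ≥ 225 °C; k ≥ 13.0 W/(m·K). Survivors: silicon nitride, gray cast iron, copper.
Normalizing units and computing the index:
  silicon nitride: σ_y = 592.9 MPa, ρ = 3290 kg/m³
  gray cast iron: σ_y = 140.0 MPa, ρ = 7147 kg/m³
  copper: σ_y = 266.0 MPa, ρ = 8920 kg/m³
  silicon nitride: M = 7.40×10⁻³
  copper: M = 1.83×10⁻³
  gray cast iron: M = 1.66×10⁻³
Silicon nitride has the largest M.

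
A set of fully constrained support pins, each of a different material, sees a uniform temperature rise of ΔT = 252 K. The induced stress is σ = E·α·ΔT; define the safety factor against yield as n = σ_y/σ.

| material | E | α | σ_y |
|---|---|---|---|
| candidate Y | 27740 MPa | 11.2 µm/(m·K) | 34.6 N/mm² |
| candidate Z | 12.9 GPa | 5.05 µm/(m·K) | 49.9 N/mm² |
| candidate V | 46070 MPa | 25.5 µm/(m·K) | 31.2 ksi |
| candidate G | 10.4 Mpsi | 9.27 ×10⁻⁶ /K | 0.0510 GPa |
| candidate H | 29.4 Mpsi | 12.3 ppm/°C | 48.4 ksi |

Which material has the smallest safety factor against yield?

candidate G

Per material, after unit conversion:
  candidate Y: E = 27.74, α = 11.2, σ_y = 34.60 → σ = 78.3 MPa, n = 0.442
  candidate Z: E = 12.90, α = 5.05, σ_y = 49.90 → σ = 16.4 MPa, n = 3.04
  candidate V: E = 46.07, α = 25.5, σ_y = 215.1 → σ = 296 MPa, n = 0.727
  candidate G: E = 71.71, α = 9.27, σ_y = 51.00 → σ = 168 MPa, n = 0.304
  candidate H: E = 202.7, α = 12.3, σ_y = 333.7 → σ = 628 MPa, n = 0.531
The minimum is candidate G at n = 0.304.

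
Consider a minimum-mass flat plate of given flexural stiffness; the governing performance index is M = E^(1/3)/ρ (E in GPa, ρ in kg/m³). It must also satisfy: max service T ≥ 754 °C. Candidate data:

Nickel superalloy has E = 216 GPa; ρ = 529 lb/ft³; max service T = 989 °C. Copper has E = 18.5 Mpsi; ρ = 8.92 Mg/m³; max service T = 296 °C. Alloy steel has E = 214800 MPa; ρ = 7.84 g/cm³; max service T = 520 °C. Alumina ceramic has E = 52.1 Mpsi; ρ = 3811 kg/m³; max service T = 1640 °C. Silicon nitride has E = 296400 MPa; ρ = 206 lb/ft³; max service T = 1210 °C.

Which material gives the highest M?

silicon nitride

Screen on constraints: max service T ≥ 754 °C. Survivors: nickel superalloy, alumina ceramic, silicon nitride.
Putting every candidate on a common basis:
  nickel superalloy: E = 216.0 GPa, ρ = 8474 kg/m³
  alumina ceramic: E = 359.2 GPa, ρ = 3811 kg/m³
  silicon nitride: E = 296.4 GPa, ρ = 3300 kg/m³
  silicon nitride: M = 2.02×10⁻³
  alumina ceramic: M = 1.87×10⁻³
  nickel superalloy: M = 0.708×10⁻³
Silicon nitride ranks first.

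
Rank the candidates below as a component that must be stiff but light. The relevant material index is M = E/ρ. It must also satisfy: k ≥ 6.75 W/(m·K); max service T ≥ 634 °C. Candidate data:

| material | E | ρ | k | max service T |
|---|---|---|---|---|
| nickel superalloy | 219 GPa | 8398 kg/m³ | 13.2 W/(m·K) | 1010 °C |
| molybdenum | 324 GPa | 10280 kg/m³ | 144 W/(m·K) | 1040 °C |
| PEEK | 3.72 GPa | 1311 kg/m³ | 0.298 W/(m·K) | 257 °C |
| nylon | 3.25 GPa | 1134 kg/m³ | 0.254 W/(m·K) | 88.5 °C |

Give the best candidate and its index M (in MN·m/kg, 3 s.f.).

molybdenum, M = 31.5 MN·m/kg

Screen on constraints: k ≥ 6.75 W/(m·K); max service T ≥ 634 °C. Survivors: nickel superalloy, molybdenum.
Evaluate M for each candidate:
  molybdenum: M = 31.5 MN·m/kg
  nickel superalloy: M = 26.1 MN·m/kg
Molybdenum ranks first.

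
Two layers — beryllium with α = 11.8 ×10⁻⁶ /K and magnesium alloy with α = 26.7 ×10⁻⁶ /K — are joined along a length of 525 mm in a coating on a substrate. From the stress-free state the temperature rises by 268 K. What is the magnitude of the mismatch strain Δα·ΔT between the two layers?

3.99×10⁻³

Δα = |11.8 − 26.7|×10⁻⁶/K = 14.9×10⁻⁶/K.
Mismatch strain = Δα·ΔT = 14.9×10⁻⁶ × 268.0 = 3.99×10⁻³.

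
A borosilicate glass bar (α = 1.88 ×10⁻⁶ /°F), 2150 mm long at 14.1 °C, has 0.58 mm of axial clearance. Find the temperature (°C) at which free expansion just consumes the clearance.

α = 1.88×10⁻⁶/°F × 9/5 = 3.38×10⁻⁶/K.
α·L₀·ΔT = 0.58 mm ⇒ ΔT = 0.58 / (3.38×10⁻⁶ × 2150.0) = 79.72 K.
T = 14.1 + 79.72 = 93.82 °C.

93.8 °C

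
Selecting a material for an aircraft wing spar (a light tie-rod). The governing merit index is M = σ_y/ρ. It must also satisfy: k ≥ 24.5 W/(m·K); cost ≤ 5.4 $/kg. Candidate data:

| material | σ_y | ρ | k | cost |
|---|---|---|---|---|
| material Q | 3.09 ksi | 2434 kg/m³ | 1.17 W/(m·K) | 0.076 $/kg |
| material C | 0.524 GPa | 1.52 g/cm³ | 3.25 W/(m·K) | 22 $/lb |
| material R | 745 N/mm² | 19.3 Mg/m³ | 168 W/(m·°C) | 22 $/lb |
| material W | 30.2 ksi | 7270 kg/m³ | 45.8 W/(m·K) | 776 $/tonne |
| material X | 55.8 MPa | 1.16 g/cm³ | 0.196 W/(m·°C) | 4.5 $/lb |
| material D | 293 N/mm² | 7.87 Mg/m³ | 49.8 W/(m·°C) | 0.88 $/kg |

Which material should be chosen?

material D

Screen on constraints: k ≥ 24.5 W/(m·K); cost ≤ 5.4 $/kg. Survivors: material W, material D.
In SI units:
  material W: σ_y = 208.2 MPa, ρ = 7270 kg/m³
  material D: σ_y = 293.0 MPa, ρ = 7870 kg/m³
  material D: M = 37.2 kN·m/kg
  material W: M = 28.6 kN·m/kg
The maximum is for material D.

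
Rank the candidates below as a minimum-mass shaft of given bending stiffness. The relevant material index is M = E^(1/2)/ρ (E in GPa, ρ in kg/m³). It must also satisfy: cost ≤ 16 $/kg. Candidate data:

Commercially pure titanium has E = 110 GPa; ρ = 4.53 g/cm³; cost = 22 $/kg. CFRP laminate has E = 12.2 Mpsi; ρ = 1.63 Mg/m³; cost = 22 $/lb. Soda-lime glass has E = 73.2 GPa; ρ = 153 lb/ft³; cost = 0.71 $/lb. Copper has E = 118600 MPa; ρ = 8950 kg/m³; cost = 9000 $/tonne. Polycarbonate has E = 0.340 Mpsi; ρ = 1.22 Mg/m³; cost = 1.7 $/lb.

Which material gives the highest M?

Screen on constraints: cost ≤ 16 $/kg. Survivors: soda-lime glass, copper, polycarbonate.
Normalizing units and computing the index:
  soda-lime glass: E = 73.20 GPa, ρ = 2451 kg/m³
  copper: E = 118.6 GPa, ρ = 8950 kg/m³
  polycarbonate: E = 2.344 GPa, ρ = 1220 kg/m³
  soda-lime glass: M = 3.49×10⁻³
  polycarbonate: M = 1.25×10⁻³
  copper: M = 1.22×10⁻³
Highest index: soda-lime glass.

soda-lime glass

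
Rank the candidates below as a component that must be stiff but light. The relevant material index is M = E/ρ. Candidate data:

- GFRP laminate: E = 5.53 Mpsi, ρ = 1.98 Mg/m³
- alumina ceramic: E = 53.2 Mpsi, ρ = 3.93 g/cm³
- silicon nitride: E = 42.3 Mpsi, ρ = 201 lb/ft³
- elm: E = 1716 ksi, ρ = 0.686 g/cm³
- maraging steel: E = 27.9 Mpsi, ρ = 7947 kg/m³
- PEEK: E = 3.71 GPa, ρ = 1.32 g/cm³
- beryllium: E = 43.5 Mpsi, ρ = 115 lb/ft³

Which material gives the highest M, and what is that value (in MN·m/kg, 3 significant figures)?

beryllium, M = 163 MN·m/kg

Putting every candidate on a common basis:
  GFRP laminate: E = 38.13 GPa, ρ = 1980 kg/m³
  alumina ceramic: E = 366.8 GPa, ρ = 3930 kg/m³
  silicon nitride: E = 291.6 GPa, ρ = 3220 kg/m³
  elm: E = 11.83 GPa, ρ = 686.0 kg/m³
  maraging steel: E = 192.4 GPa, ρ = 7947 kg/m³
  PEEK: E = 3.710 GPa, ρ = 1320 kg/m³
  beryllium: E = 299.9 GPa, ρ = 1842 kg/m³
  beryllium: M = 163 MN·m/kg
  alumina ceramic: M = 93.3 MN·m/kg
  silicon nitride: M = 90.6 MN·m/kg
  maraging steel: M = 24.2 MN·m/kg
  GFRP laminate: M = 19.3 MN·m/kg
  elm: M = 17.2 MN·m/kg
  PEEK: M = 2.81 MN·m/kg
The maximum is for beryllium.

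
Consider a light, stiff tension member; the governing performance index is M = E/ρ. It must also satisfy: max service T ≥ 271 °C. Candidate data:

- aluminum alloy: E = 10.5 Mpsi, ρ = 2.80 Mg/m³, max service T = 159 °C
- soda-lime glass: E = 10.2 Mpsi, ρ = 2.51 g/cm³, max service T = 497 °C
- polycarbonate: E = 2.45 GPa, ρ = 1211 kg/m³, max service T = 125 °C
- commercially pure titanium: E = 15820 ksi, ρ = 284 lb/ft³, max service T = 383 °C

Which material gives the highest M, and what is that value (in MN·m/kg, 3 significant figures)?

Screen on constraints: max service T ≥ 271 °C. Survivors: soda-lime glass, commercially pure titanium.
Convert each candidate to consistent units, then evaluate M:
  soda-lime glass: E = 70.33 GPa, ρ = 2510 kg/m³
  commercially pure titanium: E = 109.1 GPa, ρ = 4549 kg/m³
  soda-lime glass: M = 28.0 MN·m/kg
  commercially pure titanium: M = 24.0 MN·m/kg
Highest index: soda-lime glass.

soda-lime glass, M = 28.0 MN·m/kg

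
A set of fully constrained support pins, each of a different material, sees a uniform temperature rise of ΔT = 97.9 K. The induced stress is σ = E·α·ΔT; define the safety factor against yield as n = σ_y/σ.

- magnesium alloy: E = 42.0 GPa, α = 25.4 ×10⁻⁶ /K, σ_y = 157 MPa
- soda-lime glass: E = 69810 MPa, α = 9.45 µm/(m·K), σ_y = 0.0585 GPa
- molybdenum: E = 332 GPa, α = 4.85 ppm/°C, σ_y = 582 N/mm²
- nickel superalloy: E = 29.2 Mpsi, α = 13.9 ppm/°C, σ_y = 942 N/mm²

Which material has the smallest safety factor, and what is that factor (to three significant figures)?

soda-lime glass, n = 0.906

In consistent units (E in GPa, α in ×10⁻⁶/K, σ_y in MPa):
  magnesium alloy: E = 42.00, α = 25.4, σ_y = 157.0 → σ = 104 MPa, n = 1.50
  soda-lime glass: E = 69.81, α = 9.45, σ_y = 58.50 → σ = 64.6 MPa, n = 0.906
  molybdenum: E = 332.0, α = 4.85, σ_y = 582.0 → σ = 158 MPa, n = 3.69
  nickel superalloy: E = 201.3, α = 13.9, σ_y = 942.0 → σ = 274 MPa, n = 3.44
Smallest n: soda-lime glass with n = 0.906.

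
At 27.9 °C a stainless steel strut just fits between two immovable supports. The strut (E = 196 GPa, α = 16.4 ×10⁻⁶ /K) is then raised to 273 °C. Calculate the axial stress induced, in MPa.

788 MPa

ΔT = 245.1 K. Constrained thermal stress σ = E·α·ΔT = 196.0×10³ MPa × 16.4×10⁻⁶ × 245.1 = 788 MPa (compressive).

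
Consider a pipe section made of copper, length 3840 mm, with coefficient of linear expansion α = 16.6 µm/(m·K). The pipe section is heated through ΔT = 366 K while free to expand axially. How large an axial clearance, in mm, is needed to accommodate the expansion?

23.3 mm

ΔL = α·L₀·ΔT = 16.6×10⁻⁶ × 3840 mm × 366.0 K = 23.3 mm.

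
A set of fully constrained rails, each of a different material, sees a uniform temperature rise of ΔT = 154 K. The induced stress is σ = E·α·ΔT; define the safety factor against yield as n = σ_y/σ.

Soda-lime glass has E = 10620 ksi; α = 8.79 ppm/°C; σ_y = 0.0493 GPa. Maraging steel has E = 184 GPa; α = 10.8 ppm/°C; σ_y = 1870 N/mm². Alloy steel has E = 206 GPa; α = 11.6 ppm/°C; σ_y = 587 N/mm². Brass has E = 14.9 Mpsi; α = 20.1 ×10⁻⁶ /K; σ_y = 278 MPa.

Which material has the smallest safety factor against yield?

soda-lime glass

In consistent units (E in GPa, α in ×10⁻⁶/K, σ_y in MPa):
  soda-lime glass: E = 73.22, α = 8.79, σ_y = 49.30 → σ = 99.1 MPa, n = 0.497
  maraging steel: E = 184.0, α = 10.8, σ_y = 1870 → σ = 306 MPa, n = 6.11
  alloy steel: E = 206.0, α = 11.6, σ_y = 587.0 → σ = 368 MPa, n = 1.60
  brass: E = 102.7, α = 20.1, σ_y = 278.0 → σ = 318 MPa, n = 0.874
Smallest n: soda-lime glass with n = 0.497.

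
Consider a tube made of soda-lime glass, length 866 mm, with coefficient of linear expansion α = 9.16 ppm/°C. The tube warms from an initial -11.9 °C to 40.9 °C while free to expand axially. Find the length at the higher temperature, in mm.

866.42 mm

ΔT = 40.9 − (-11.9) = 52.80 K.
ΔL = α·L₀·ΔT = 9.16×10⁻⁶ × 866 mm × 52.80 K = 0.419 mm.
L = L₀ + ΔL = 866 + 0.419 = 866.42 mm.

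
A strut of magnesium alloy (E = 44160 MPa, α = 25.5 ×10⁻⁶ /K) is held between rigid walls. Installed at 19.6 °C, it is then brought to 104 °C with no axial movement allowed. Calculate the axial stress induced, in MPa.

E = 44160 MPa = 44.16 GPa.
ΔT = 84.40 K. Constrained thermal stress σ = E·α·ΔT = 44.16×10³ MPa × 25.5×10⁻⁶ × 84.40 = 95.0 MPa (compressive).

95.0 MPa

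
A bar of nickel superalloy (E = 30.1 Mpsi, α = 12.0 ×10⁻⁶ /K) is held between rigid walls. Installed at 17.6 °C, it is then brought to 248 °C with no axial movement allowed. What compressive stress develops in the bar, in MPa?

E = 30.1 Mpsi = 207.5 GPa.
ΔT = 230.4 K. Constrained thermal stress σ = E·α·ΔT = 207.5×10³ MPa × 12.0×10⁻⁶ × 230.4 = 574 MPa (compressive).

574 MPa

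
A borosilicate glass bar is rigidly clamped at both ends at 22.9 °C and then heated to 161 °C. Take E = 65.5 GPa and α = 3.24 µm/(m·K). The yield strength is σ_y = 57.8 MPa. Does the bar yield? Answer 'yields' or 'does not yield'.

ΔT = 138.1 K. Constrained thermal stress σ = E·α·ΔT = 65.50×10³ MPa × 3.24×10⁻⁶ × 138.1 = 29.3 MPa (compressive).
Compare to σ_y = 57.8 MPa: σ < σ_y, so it does not yield.

does not yield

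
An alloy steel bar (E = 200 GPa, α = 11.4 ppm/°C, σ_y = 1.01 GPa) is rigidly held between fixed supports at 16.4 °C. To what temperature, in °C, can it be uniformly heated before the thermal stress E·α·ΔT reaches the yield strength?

σ_y = 1.01 GPa = 1010 MPa.
E·α·ΔT = 1010 MPa ⇒ ΔT = 1010 / (200.0×10³ × 11.4×10⁻⁶) = 443.0 K.
T = 16.4 + 443.0 = 459.4 °C.

459 °C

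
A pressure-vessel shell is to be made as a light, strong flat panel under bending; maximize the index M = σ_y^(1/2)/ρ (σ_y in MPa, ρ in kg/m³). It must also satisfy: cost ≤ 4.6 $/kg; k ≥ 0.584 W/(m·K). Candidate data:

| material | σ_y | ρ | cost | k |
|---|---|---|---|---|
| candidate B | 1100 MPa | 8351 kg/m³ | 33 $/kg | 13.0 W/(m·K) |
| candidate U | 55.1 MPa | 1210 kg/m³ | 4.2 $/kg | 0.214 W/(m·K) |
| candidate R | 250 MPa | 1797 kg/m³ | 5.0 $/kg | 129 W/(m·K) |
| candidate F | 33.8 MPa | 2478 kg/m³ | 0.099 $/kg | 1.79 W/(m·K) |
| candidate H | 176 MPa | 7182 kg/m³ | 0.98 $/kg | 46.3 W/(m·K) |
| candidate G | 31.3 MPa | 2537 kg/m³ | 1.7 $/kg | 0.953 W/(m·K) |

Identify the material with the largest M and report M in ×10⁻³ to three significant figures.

candidate F, M = 2.35×10⁻³

Screen on constraints: cost ≤ 4.6 $/kg; k ≥ 0.584 W/(m·K). Survivors: candidate F, candidate H, candidate G.
Computing M directly (units already consistent):
  candidate F: M = 2.35×10⁻³
  candidate G: M = 2.21×10⁻³
  candidate H: M = 1.85×10⁻³
Candidate F ranks first.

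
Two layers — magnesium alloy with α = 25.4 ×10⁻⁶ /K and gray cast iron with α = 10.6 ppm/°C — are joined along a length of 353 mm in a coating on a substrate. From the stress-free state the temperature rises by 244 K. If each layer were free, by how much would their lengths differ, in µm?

Δα = |25.4 − 10.6|×10⁻⁶/K = 14.8×10⁻⁶/K.
ΔL_mismatch = Δα·L·ΔT = 14.8×10⁻⁶ × 353.0 mm × 244.0 K = 1270 µm.

1270 µm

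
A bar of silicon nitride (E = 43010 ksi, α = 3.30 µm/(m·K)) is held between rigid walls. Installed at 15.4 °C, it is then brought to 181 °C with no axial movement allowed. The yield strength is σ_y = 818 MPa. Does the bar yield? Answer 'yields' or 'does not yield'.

E = 43010 ksi = 296.5 GPa.
ΔT = 165.6 K. Constrained thermal stress σ = E·α·ΔT = 296.5×10³ MPa × 3.30×10⁻⁶ × 165.6 = 162 MPa (compressive).
Compare to σ_y = 818 MPa: σ < σ_y, so it does not yield.

does not yield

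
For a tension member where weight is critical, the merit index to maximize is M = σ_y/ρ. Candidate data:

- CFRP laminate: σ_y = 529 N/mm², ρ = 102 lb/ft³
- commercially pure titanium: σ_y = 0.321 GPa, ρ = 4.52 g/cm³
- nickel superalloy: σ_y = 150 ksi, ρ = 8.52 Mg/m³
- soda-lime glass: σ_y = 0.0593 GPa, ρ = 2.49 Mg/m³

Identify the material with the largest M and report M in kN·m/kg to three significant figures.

Convert each candidate to consistent units, then evaluate M:
  CFRP laminate: σ_y = 529.0 MPa, ρ = 1634 kg/m³
  commercially pure titanium: σ_y = 321.0 MPa, ρ = 4520 kg/m³
  nickel superalloy: σ_y = 1034 MPa, ρ = 8520 kg/m³
  soda-lime glass: σ_y = 59.30 MPa, ρ = 2490 kg/m³
  CFRP laminate: M = 324 kN·m/kg
  nickel superalloy: M = 121 kN·m/kg
  commercially pure titanium: M = 71.0 kN·m/kg
  soda-lime glass: M = 23.8 kN·m/kg
CFRP laminate has the largest M.

CFRP laminate, M = 324 kN·m/kg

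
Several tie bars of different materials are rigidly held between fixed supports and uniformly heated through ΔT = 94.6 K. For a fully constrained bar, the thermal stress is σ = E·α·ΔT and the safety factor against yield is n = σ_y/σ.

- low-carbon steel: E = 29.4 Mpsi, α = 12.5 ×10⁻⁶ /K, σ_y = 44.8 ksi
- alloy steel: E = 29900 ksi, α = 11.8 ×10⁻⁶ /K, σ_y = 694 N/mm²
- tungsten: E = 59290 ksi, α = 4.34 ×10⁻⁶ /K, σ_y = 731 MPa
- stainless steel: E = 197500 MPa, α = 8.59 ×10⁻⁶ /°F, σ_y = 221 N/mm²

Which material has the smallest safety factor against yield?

stainless steel

With everything in SI (GPa, ×10⁻⁶/K, MPa):
  low-carbon steel: E = 202.7, α = 12.5, σ_y = 308.9 → σ = 240 MPa, n = 1.29
  alloy steel: E = 206.2, α = 11.8, σ_y = 694.0 → σ = 230 MPa, n = 3.02
  tungsten: E = 408.8, α = 4.34, σ_y = 731.0 → σ = 168 MPa, n = 4.36
  stainless steel: E = 197.5, α = 15.5, σ_y = 221.0 → σ = 289 MPa, n = 0.765
Smallest n: stainless steel with n = 0.765.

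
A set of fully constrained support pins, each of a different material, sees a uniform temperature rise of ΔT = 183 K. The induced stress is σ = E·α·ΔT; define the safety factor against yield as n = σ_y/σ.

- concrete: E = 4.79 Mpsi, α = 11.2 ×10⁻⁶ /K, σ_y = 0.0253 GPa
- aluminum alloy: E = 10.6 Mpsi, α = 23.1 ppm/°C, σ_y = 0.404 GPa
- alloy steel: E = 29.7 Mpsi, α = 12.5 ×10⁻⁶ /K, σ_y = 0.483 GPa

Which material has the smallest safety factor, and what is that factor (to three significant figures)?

With everything in SI (GPa, ×10⁻⁶/K, MPa):
  concrete: E = 33.03, α = 11.2, σ_y = 25.30 → σ = 67.7 MPa, n = 0.374
  aluminum alloy: E = 73.08, α = 23.1, σ_y = 404.0 → σ = 309 MPa, n = 1.31
  alloy steel: E = 204.8, α = 12.5, σ_y = 483.0 → σ = 468 MPa, n = 1.03
Concrete has the lowest safety factor, n = 0.374.

concrete, n = 0.374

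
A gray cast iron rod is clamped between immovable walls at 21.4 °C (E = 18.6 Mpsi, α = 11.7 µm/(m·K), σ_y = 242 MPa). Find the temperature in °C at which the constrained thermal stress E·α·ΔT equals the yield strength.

183 °C

E = 18.6 Mpsi = 128.2 GPa.
E·α·ΔT = 242.0 MPa ⇒ ΔT = 242.0 / (128.2×10³ × 11.7×10⁻⁶) = 161.3 K.
T = 21.4 + 161.3 = 182.7 °C.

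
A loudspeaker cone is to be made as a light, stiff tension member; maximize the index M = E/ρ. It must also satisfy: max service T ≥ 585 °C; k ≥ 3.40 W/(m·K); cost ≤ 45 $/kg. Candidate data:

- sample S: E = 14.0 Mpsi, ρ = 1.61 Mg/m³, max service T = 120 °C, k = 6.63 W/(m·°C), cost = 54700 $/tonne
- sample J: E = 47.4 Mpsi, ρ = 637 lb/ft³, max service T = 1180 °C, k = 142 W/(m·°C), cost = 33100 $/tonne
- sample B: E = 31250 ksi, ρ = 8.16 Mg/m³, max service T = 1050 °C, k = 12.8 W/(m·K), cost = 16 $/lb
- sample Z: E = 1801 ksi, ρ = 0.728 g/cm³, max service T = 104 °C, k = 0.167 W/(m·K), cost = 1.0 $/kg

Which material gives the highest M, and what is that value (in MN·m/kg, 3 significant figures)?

Screen on constraints: max service T ≥ 585 °C; k ≥ 3.40 W/(m·K); cost ≤ 45 $/kg. Survivors: sample J, sample B.
After converting to SI:
  sample J: E = 326.8 GPa, ρ = 10200 kg/m³
  sample B: E = 215.5 GPa, ρ = 8160 kg/m³
  sample J: M = 32.0 MN·m/kg
  sample B: M = 26.4 MN·m/kg
Sample J ranks first.

sample J, M = 32.0 MN·m/kg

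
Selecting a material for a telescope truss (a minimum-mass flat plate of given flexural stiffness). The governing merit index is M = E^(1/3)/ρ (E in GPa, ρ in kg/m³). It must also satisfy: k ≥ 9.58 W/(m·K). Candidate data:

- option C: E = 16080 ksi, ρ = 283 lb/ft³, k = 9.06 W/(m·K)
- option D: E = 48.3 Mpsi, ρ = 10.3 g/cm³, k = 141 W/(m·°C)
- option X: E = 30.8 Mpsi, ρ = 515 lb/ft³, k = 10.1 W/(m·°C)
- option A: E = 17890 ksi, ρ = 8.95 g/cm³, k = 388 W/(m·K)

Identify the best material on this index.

Screen on constraints: k ≥ 9.58 W/(m·K). Survivors: option D, option X, option A.
Convert each candidate to consistent units, then evaluate M:
  option D: E = 333.0 GPa, ρ = 10300 kg/m³
  option X: E = 212.4 GPa, ρ = 8250 kg/m³
  option A: E = 123.3 GPa, ρ = 8950 kg/m³
  option X: M = 0.723×10⁻³
  option D: M = 0.673×10⁻³
  option A: M = 0.556×10⁻³
Highest index: option X.

option X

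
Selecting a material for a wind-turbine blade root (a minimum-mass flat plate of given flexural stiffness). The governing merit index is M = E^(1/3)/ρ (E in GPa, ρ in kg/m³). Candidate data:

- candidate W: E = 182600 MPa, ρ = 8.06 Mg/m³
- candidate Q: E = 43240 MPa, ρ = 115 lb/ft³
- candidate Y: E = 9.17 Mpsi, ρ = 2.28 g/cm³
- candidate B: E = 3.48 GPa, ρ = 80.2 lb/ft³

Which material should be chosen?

Putting every candidate on a common basis:
  candidate W: E = 182.6 GPa, ρ = 8060 kg/m³
  candidate Q: E = 43.24 GPa, ρ = 1842 kg/m³
  candidate Y: E = 63.22 GPa, ρ = 2280 kg/m³
  candidate B: E = 3.480 GPa, ρ = 1285 kg/m³
  candidate Q: M = 1.91×10⁻³
  candidate Y: M = 1.75×10⁻³
  candidate B: M = 1.18×10⁻³
  candidate W: M = 0.704×10⁻³
Candidate Q ranks first.

candidate Q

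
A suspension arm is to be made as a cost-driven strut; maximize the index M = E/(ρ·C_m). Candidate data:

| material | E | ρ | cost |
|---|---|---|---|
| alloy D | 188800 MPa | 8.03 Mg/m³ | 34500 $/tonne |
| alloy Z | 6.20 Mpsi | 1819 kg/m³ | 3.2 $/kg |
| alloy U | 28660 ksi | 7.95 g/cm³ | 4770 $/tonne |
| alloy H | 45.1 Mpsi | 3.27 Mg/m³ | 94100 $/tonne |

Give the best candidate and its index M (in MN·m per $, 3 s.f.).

Putting every candidate on a common basis:
  alloy D: E = 188.8 GPa, ρ = 8030 kg/m³, cost = 34.50 $/kg
  alloy Z: E = 42.75 GPa, ρ = 1819 kg/m³, cost = 3.200 $/kg
  alloy U: E = 197.6 GPa, ρ = 7950 kg/m³, cost = 4.770 $/kg
  alloy H: E = 311.0 GPa, ρ = 3270 kg/m³, cost = 94.10 $/kg
  alloy Z: M = 7.34 MN·m per $
  alloy U: M = 5.21 MN·m per $
  alloy H: M = 1.01 MN·m per $
  alloy D: M = 0.682 MN·m per $
Alloy Z ranks first.

alloy Z, M = 7.34 MN·m per $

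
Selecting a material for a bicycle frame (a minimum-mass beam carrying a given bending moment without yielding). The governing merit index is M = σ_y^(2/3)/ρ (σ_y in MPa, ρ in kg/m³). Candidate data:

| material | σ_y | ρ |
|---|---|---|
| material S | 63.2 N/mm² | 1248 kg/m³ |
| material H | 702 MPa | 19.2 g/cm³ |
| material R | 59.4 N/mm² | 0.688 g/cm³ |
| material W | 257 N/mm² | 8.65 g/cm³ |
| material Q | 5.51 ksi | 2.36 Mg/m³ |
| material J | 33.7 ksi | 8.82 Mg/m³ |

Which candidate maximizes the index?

After converting to SI:
  material S: σ_y = 63.20 MPa, ρ = 1248 kg/m³
  material H: σ_y = 702.0 MPa, ρ = 19200 kg/m³
  material R: σ_y = 59.40 MPa, ρ = 688.0 kg/m³
  material W: σ_y = 257.0 MPa, ρ = 8650 kg/m³
  material Q: σ_y = 37.99 MPa, ρ = 2360 kg/m³
  material J: σ_y = 232.4 MPa, ρ = 8820 kg/m³
  material R: M = 22.1×10⁻³
  material S: M = 12.7×10⁻³
  material Q: M = 4.79×10⁻³
  material W: M = 4.67×10⁻³
  material J: M = 4.29×10⁻³
  material H: M = 4.11×10⁻³
Material R ranks first.

material R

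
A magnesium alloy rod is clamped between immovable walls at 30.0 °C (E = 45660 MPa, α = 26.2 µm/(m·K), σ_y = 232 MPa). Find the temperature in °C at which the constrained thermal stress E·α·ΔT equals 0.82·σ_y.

189 °C

E = 45660 MPa = 45.66 GPa.
E·α·ΔT = 190.2 MPa ⇒ ΔT = 190.2 / (45.66×10³ × 26.2×10⁻⁶) = 159.0 K.
T = 30.0 + 159.0 = 189.0 °C.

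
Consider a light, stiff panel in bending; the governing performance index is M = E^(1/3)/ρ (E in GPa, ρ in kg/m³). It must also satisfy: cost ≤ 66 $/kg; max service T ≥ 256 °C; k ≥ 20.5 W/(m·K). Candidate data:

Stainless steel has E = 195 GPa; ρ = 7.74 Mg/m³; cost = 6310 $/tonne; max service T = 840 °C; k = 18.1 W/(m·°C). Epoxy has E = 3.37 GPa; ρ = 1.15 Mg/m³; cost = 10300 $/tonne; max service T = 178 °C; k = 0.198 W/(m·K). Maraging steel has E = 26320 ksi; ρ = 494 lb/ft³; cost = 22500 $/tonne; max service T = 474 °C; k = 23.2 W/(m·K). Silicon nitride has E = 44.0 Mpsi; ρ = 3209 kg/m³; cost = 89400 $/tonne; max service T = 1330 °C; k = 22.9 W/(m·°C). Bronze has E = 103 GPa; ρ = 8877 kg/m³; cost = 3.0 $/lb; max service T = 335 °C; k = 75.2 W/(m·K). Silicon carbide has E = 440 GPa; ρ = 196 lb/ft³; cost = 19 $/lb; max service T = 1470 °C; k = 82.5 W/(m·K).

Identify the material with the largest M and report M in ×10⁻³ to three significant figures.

silicon carbide, M = 2.42×10⁻³

Screen on constraints: cost ≤ 66 $/kg; max service T ≥ 256 °C; k ≥ 20.5 W/(m·K). Survivors: maraging steel, bronze, silicon carbide.
After converting to SI:
  maraging steel: E = 181.5 GPa, ρ = 7913 kg/m³
  bronze: E = 103.0 GPa, ρ = 8877 kg/m³
  silicon carbide: E = 440.0 GPa, ρ = 3140 kg/m³
  silicon carbide: M = 2.42×10⁻³
  maraging steel: M = 0.715×10⁻³
  bronze: M = 0.528×10⁻³
The maximum is for silicon carbide.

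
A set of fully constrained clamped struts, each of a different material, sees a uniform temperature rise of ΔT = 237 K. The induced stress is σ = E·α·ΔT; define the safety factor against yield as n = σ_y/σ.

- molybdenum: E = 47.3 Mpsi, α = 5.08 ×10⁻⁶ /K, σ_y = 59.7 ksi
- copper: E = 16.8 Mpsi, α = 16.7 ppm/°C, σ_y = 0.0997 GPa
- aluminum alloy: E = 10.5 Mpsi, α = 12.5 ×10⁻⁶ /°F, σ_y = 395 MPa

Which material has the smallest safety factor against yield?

copper

Converting E to GPa, α to ×10⁻⁶/K, σ_y to MPa, then σ and n for each:
  molybdenum: E = 326.1, α = 5.08, σ_y = 411.6 → σ = 393 MPa, n = 1.05
  copper: E = 115.8, α = 16.7, σ_y = 99.70 → σ = 458 MPa, n = 0.217
  aluminum alloy: E = 72.39, α = 22.5, σ_y = 395.0 → σ = 386 MPa, n = 1.02
Copper has the lowest safety factor, n = 0.217.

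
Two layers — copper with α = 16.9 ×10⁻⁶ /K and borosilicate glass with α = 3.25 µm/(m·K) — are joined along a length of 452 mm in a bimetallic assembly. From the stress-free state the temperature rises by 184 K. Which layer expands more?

copper

α(copper) = 16.9×10⁻⁶/K vs α(borosilicate glass) = 3.25×10⁻⁶/K.
Higher α expands more for the same ΔT: copper.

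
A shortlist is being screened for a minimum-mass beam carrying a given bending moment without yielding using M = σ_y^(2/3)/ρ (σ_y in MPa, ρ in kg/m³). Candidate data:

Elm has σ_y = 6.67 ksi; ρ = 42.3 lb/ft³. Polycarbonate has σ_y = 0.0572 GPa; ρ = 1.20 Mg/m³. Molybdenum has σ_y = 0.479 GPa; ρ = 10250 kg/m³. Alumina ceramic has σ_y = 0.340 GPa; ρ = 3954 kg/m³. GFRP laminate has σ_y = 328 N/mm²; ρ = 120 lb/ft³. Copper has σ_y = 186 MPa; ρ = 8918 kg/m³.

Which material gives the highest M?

After converting to SI:
  elm: σ_y = 45.99 MPa, ρ = 677.6 kg/m³
  polycarbonate: σ_y = 57.20 MPa, ρ = 1200 kg/m³
  molybdenum: σ_y = 479.0 MPa, ρ = 10250 kg/m³
  alumina ceramic: σ_y = 340.0 MPa, ρ = 3954 kg/m³
  GFRP laminate: σ_y = 328.0 MPa, ρ = 1922 kg/m³
  copper: σ_y = 186.0 MPa, ρ = 8918 kg/m³
  GFRP laminate: M = 24.7×10⁻³
  elm: M = 18.9×10⁻³
  polycarbonate: M = 12.4×10⁻³
  alumina ceramic: M = 12.3×10⁻³
  molybdenum: M = 5.97×10⁻³
  copper: M = 3.65×10⁻³
GFRP laminate ranks first.

GFRP laminate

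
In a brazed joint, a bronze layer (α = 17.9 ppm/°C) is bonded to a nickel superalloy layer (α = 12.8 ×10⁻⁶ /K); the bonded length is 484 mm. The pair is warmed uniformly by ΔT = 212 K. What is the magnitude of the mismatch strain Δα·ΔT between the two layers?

1.08×10⁻³

Δα = |17.9 − 12.8|×10⁻⁶/K = 5.10×10⁻⁶/K.
Mismatch strain = Δα·ΔT = 5.10×10⁻⁶ × 212.0 = 1.08×10⁻³.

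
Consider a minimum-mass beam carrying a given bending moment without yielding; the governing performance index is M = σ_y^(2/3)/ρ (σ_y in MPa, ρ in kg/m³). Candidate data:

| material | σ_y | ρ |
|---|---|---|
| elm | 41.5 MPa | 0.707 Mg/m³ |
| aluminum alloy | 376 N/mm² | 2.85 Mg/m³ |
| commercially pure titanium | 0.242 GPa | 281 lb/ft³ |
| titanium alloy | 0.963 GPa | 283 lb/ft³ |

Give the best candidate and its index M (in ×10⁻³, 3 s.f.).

titanium alloy, M = 21.5×10⁻³

Normalizing units and computing the index:
  elm: σ_y = 41.50 MPa, ρ = 707.0 kg/m³
  aluminum alloy: σ_y = 376.0 MPa, ρ = 2850 kg/m³
  commercially pure titanium: σ_y = 242.0 MPa, ρ = 4501 kg/m³
  titanium alloy: σ_y = 963.0 MPa, ρ = 4533 kg/m³
  titanium alloy: M = 21.5×10⁻³
  aluminum alloy: M = 18.3×10⁻³
  elm: M = 17.0×10⁻³
  commercially pure titanium: M = 8.63×10⁻³
Highest index: titanium alloy.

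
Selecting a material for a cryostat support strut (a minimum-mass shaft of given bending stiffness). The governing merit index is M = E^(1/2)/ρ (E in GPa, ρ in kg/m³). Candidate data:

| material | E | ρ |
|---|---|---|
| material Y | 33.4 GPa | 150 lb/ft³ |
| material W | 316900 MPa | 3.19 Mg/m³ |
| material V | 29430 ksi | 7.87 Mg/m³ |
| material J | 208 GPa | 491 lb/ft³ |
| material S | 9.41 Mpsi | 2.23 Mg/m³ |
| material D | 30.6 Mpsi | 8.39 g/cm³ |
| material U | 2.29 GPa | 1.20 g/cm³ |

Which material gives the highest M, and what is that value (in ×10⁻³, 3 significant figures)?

Putting every candidate on a common basis:
  material Y: E = 33.40 GPa, ρ = 2403 kg/m³
  material W: E = 316.9 GPa, ρ = 3190 kg/m³
  material V: E = 202.9 GPa, ρ = 7870 kg/m³
  material J: E = 208.0 GPa, ρ = 7865 kg/m³
  material S: E = 64.88 GPa, ρ = 2230 kg/m³
  material D: E = 211.0 GPa, ρ = 8390 kg/m³
  material U: E = 2.290 GPa, ρ = 1200 kg/m³
  material W: M = 5.58×10⁻³
  material S: M = 3.61×10⁻³
  material Y: M = 2.41×10⁻³
  material J: M = 1.83×10⁻³
  material V: M = 1.81×10⁻³
  material D: M = 1.73×10⁻³
  material U: M = 1.26×10⁻³
Material W ranks first.

material W, M = 5.58×10⁻³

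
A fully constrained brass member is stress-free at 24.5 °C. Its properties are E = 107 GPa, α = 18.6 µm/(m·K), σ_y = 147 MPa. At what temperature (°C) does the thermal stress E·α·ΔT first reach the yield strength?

E·α·ΔT = 147.0 MPa ⇒ ΔT = 147.0 / (107.0×10³ × 18.6×10⁻⁶) = 73.86 K.
T = 24.5 + 73.86 = 98.36 °C.

98.4 °C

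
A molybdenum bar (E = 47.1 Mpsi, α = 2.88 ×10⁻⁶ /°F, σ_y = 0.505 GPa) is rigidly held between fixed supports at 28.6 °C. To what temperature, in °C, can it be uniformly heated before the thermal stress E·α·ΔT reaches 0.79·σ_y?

E = 47.1 Mpsi = 324.7 GPa.
α = 2.88×10⁻⁶/°F × 9/5 = 5.18×10⁻⁶/K.
σ_y = 0.505 GPa = 505.0 MPa.
E·α·ΔT = 399.0 MPa ⇒ ΔT = 399.0 / (324.7×10³ × 5.18×10⁻⁶) = 237.0 K.
T = 28.6 + 237.0 = 265.6 °C.

266 °C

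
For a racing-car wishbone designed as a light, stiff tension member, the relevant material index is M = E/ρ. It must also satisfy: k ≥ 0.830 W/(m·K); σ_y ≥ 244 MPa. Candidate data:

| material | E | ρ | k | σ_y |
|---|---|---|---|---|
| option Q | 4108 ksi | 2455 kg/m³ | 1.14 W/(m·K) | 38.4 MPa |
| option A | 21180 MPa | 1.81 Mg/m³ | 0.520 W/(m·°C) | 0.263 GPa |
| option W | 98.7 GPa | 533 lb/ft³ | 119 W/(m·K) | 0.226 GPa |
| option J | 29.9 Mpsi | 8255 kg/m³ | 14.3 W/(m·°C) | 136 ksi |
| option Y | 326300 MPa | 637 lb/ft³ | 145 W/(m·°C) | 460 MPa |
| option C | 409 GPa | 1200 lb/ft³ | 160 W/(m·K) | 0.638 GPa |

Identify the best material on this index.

Screen on constraints: k ≥ 0.830 W/(m·K); σ_y ≥ 244 MPa. Survivors: option J, option Y, option C.
Normalizing units and computing the index:
  option J: E = 206.2 GPa, ρ = 8255 kg/m³
  option Y: E = 326.3 GPa, ρ = 10200 kg/m³
  option C: E = 409.0 GPa, ρ = 19220 kg/m³
  option Y: M = 32.0 MN·m/kg
  option J: M = 25.0 MN·m/kg
  option C: M = 21.3 MN·m/kg
Highest index: option Y.

option Y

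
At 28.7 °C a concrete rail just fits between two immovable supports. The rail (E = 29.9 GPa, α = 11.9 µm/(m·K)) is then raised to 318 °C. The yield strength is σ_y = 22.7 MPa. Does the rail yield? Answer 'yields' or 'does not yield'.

ΔT = 289.3 K. Constrained thermal stress σ = E·α·ΔT = 29.90×10³ MPa × 11.9×10⁻⁶ × 289.3 = 103 MPa (compressive).
Compare to σ_y = 22.7 MPa: σ ≥ σ_y, so it yields.

yields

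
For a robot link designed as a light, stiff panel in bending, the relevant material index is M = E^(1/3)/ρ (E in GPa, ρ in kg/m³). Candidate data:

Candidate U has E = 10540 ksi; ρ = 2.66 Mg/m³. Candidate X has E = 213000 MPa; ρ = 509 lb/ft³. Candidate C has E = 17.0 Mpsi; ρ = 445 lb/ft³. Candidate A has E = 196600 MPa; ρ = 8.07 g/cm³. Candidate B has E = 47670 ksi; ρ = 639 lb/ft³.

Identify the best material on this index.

candidate U

Normalizing units and computing the index:
  candidate U: E = 72.67 GPa, ρ = 2660 kg/m³
  candidate X: E = 213.0 GPa, ρ = 8153 kg/m³
  candidate C: E = 117.2 GPa, ρ = 7128 kg/m³
  candidate A: E = 196.6 GPa, ρ = 8070 kg/m³
  candidate B: E = 328.7 GPa, ρ = 10240 kg/m³
  candidate U: M = 1.57×10⁻³
  candidate X: M = 0.732×10⁻³
  candidate A: M = 0.721×10⁻³
  candidate C: M = 0.687×10⁻³
  candidate B: M = 0.674×10⁻³
The maximum is for candidate U.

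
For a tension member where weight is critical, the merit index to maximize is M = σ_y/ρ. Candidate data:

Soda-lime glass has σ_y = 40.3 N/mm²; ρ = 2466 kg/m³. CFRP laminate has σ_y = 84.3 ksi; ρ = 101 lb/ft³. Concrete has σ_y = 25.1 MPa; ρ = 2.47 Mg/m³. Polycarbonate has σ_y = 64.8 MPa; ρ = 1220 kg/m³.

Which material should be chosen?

CFRP laminate

Convert each candidate to consistent units, then evaluate M:
  soda-lime glass: σ_y = 40.30 MPa, ρ = 2466 kg/m³
  CFRP laminate: σ_y = 581.2 MPa, ρ = 1618 kg/m³
  concrete: σ_y = 25.10 MPa, ρ = 2470 kg/m³
  polycarbonate: σ_y = 64.80 MPa, ρ = 1220 kg/m³
  CFRP laminate: M = 359 kN·m/kg
  polycarbonate: M = 53.1 kN·m/kg
  soda-lime glass: M = 16.3 kN·m/kg
  concrete: M = 10.2 kN·m/kg
Highest index: CFRP laminate.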